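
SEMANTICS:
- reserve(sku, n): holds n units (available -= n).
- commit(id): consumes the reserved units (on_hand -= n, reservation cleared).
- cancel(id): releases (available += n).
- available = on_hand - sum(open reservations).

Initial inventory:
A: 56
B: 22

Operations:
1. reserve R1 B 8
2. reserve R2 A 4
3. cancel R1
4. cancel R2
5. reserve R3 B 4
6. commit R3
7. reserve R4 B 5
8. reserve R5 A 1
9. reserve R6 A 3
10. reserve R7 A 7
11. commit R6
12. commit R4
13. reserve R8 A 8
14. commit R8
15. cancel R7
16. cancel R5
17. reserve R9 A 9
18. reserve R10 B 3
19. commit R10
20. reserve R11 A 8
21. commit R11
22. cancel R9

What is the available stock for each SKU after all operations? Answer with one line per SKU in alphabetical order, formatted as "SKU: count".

Step 1: reserve R1 B 8 -> on_hand[A=56 B=22] avail[A=56 B=14] open={R1}
Step 2: reserve R2 A 4 -> on_hand[A=56 B=22] avail[A=52 B=14] open={R1,R2}
Step 3: cancel R1 -> on_hand[A=56 B=22] avail[A=52 B=22] open={R2}
Step 4: cancel R2 -> on_hand[A=56 B=22] avail[A=56 B=22] open={}
Step 5: reserve R3 B 4 -> on_hand[A=56 B=22] avail[A=56 B=18] open={R3}
Step 6: commit R3 -> on_hand[A=56 B=18] avail[A=56 B=18] open={}
Step 7: reserve R4 B 5 -> on_hand[A=56 B=18] avail[A=56 B=13] open={R4}
Step 8: reserve R5 A 1 -> on_hand[A=56 B=18] avail[A=55 B=13] open={R4,R5}
Step 9: reserve R6 A 3 -> on_hand[A=56 B=18] avail[A=52 B=13] open={R4,R5,R6}
Step 10: reserve R7 A 7 -> on_hand[A=56 B=18] avail[A=45 B=13] open={R4,R5,R6,R7}
Step 11: commit R6 -> on_hand[A=53 B=18] avail[A=45 B=13] open={R4,R5,R7}
Step 12: commit R4 -> on_hand[A=53 B=13] avail[A=45 B=13] open={R5,R7}
Step 13: reserve R8 A 8 -> on_hand[A=53 B=13] avail[A=37 B=13] open={R5,R7,R8}
Step 14: commit R8 -> on_hand[A=45 B=13] avail[A=37 B=13] open={R5,R7}
Step 15: cancel R7 -> on_hand[A=45 B=13] avail[A=44 B=13] open={R5}
Step 16: cancel R5 -> on_hand[A=45 B=13] avail[A=45 B=13] open={}
Step 17: reserve R9 A 9 -> on_hand[A=45 B=13] avail[A=36 B=13] open={R9}
Step 18: reserve R10 B 3 -> on_hand[A=45 B=13] avail[A=36 B=10] open={R10,R9}
Step 19: commit R10 -> on_hand[A=45 B=10] avail[A=36 B=10] open={R9}
Step 20: reserve R11 A 8 -> on_hand[A=45 B=10] avail[A=28 B=10] open={R11,R9}
Step 21: commit R11 -> on_hand[A=37 B=10] avail[A=28 B=10] open={R9}
Step 22: cancel R9 -> on_hand[A=37 B=10] avail[A=37 B=10] open={}

Answer: A: 37
B: 10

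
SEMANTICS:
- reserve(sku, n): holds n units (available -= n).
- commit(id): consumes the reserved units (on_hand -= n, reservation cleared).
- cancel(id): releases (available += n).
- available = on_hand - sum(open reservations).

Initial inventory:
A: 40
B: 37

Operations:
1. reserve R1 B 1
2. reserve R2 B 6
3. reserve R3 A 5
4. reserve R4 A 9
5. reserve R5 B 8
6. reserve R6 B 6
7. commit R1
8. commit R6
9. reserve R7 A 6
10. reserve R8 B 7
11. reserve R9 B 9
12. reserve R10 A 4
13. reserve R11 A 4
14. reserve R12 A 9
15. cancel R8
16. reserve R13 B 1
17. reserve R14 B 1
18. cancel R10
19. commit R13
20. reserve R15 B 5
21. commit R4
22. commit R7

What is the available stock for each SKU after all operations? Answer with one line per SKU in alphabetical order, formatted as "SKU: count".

Step 1: reserve R1 B 1 -> on_hand[A=40 B=37] avail[A=40 B=36] open={R1}
Step 2: reserve R2 B 6 -> on_hand[A=40 B=37] avail[A=40 B=30] open={R1,R2}
Step 3: reserve R3 A 5 -> on_hand[A=40 B=37] avail[A=35 B=30] open={R1,R2,R3}
Step 4: reserve R4 A 9 -> on_hand[A=40 B=37] avail[A=26 B=30] open={R1,R2,R3,R4}
Step 5: reserve R5 B 8 -> on_hand[A=40 B=37] avail[A=26 B=22] open={R1,R2,R3,R4,R5}
Step 6: reserve R6 B 6 -> on_hand[A=40 B=37] avail[A=26 B=16] open={R1,R2,R3,R4,R5,R6}
Step 7: commit R1 -> on_hand[A=40 B=36] avail[A=26 B=16] open={R2,R3,R4,R5,R6}
Step 8: commit R6 -> on_hand[A=40 B=30] avail[A=26 B=16] open={R2,R3,R4,R5}
Step 9: reserve R7 A 6 -> on_hand[A=40 B=30] avail[A=20 B=16] open={R2,R3,R4,R5,R7}
Step 10: reserve R8 B 7 -> on_hand[A=40 B=30] avail[A=20 B=9] open={R2,R3,R4,R5,R7,R8}
Step 11: reserve R9 B 9 -> on_hand[A=40 B=30] avail[A=20 B=0] open={R2,R3,R4,R5,R7,R8,R9}
Step 12: reserve R10 A 4 -> on_hand[A=40 B=30] avail[A=16 B=0] open={R10,R2,R3,R4,R5,R7,R8,R9}
Step 13: reserve R11 A 4 -> on_hand[A=40 B=30] avail[A=12 B=0] open={R10,R11,R2,R3,R4,R5,R7,R8,R9}
Step 14: reserve R12 A 9 -> on_hand[A=40 B=30] avail[A=3 B=0] open={R10,R11,R12,R2,R3,R4,R5,R7,R8,R9}
Step 15: cancel R8 -> on_hand[A=40 B=30] avail[A=3 B=7] open={R10,R11,R12,R2,R3,R4,R5,R7,R9}
Step 16: reserve R13 B 1 -> on_hand[A=40 B=30] avail[A=3 B=6] open={R10,R11,R12,R13,R2,R3,R4,R5,R7,R9}
Step 17: reserve R14 B 1 -> on_hand[A=40 B=30] avail[A=3 B=5] open={R10,R11,R12,R13,R14,R2,R3,R4,R5,R7,R9}
Step 18: cancel R10 -> on_hand[A=40 B=30] avail[A=7 B=5] open={R11,R12,R13,R14,R2,R3,R4,R5,R7,R9}
Step 19: commit R13 -> on_hand[A=40 B=29] avail[A=7 B=5] open={R11,R12,R14,R2,R3,R4,R5,R7,R9}
Step 20: reserve R15 B 5 -> on_hand[A=40 B=29] avail[A=7 B=0] open={R11,R12,R14,R15,R2,R3,R4,R5,R7,R9}
Step 21: commit R4 -> on_hand[A=31 B=29] avail[A=7 B=0] open={R11,R12,R14,R15,R2,R3,R5,R7,R9}
Step 22: commit R7 -> on_hand[A=25 B=29] avail[A=7 B=0] open={R11,R12,R14,R15,R2,R3,R5,R9}

Answer: A: 7
B: 0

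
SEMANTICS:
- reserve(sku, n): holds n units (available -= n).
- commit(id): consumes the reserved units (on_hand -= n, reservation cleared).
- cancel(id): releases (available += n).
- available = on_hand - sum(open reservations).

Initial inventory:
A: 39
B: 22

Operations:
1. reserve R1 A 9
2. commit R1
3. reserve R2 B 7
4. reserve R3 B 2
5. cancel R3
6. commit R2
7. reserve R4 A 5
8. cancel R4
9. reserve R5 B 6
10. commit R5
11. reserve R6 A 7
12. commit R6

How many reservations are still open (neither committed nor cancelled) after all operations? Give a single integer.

Answer: 0

Derivation:
Step 1: reserve R1 A 9 -> on_hand[A=39 B=22] avail[A=30 B=22] open={R1}
Step 2: commit R1 -> on_hand[A=30 B=22] avail[A=30 B=22] open={}
Step 3: reserve R2 B 7 -> on_hand[A=30 B=22] avail[A=30 B=15] open={R2}
Step 4: reserve R3 B 2 -> on_hand[A=30 B=22] avail[A=30 B=13] open={R2,R3}
Step 5: cancel R3 -> on_hand[A=30 B=22] avail[A=30 B=15] open={R2}
Step 6: commit R2 -> on_hand[A=30 B=15] avail[A=30 B=15] open={}
Step 7: reserve R4 A 5 -> on_hand[A=30 B=15] avail[A=25 B=15] open={R4}
Step 8: cancel R4 -> on_hand[A=30 B=15] avail[A=30 B=15] open={}
Step 9: reserve R5 B 6 -> on_hand[A=30 B=15] avail[A=30 B=9] open={R5}
Step 10: commit R5 -> on_hand[A=30 B=9] avail[A=30 B=9] open={}
Step 11: reserve R6 A 7 -> on_hand[A=30 B=9] avail[A=23 B=9] open={R6}
Step 12: commit R6 -> on_hand[A=23 B=9] avail[A=23 B=9] open={}
Open reservations: [] -> 0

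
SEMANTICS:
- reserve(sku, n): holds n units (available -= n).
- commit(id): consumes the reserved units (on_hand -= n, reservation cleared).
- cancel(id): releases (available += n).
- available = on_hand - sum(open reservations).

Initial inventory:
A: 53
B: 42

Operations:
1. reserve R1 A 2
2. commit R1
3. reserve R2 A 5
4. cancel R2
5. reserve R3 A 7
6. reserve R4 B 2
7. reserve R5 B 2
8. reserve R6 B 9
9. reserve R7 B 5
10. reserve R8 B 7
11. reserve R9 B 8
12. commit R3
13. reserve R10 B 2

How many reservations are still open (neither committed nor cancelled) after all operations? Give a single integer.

Step 1: reserve R1 A 2 -> on_hand[A=53 B=42] avail[A=51 B=42] open={R1}
Step 2: commit R1 -> on_hand[A=51 B=42] avail[A=51 B=42] open={}
Step 3: reserve R2 A 5 -> on_hand[A=51 B=42] avail[A=46 B=42] open={R2}
Step 4: cancel R2 -> on_hand[A=51 B=42] avail[A=51 B=42] open={}
Step 5: reserve R3 A 7 -> on_hand[A=51 B=42] avail[A=44 B=42] open={R3}
Step 6: reserve R4 B 2 -> on_hand[A=51 B=42] avail[A=44 B=40] open={R3,R4}
Step 7: reserve R5 B 2 -> on_hand[A=51 B=42] avail[A=44 B=38] open={R3,R4,R5}
Step 8: reserve R6 B 9 -> on_hand[A=51 B=42] avail[A=44 B=29] open={R3,R4,R5,R6}
Step 9: reserve R7 B 5 -> on_hand[A=51 B=42] avail[A=44 B=24] open={R3,R4,R5,R6,R7}
Step 10: reserve R8 B 7 -> on_hand[A=51 B=42] avail[A=44 B=17] open={R3,R4,R5,R6,R7,R8}
Step 11: reserve R9 B 8 -> on_hand[A=51 B=42] avail[A=44 B=9] open={R3,R4,R5,R6,R7,R8,R9}
Step 12: commit R3 -> on_hand[A=44 B=42] avail[A=44 B=9] open={R4,R5,R6,R7,R8,R9}
Step 13: reserve R10 B 2 -> on_hand[A=44 B=42] avail[A=44 B=7] open={R10,R4,R5,R6,R7,R8,R9}
Open reservations: ['R10', 'R4', 'R5', 'R6', 'R7', 'R8', 'R9'] -> 7

Answer: 7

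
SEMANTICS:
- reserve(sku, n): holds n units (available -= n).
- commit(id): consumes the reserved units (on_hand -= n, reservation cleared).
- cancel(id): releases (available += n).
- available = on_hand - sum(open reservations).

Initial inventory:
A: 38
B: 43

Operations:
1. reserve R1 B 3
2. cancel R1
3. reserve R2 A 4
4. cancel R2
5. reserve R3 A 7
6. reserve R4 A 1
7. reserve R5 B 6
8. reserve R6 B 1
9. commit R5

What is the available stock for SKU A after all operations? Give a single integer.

Step 1: reserve R1 B 3 -> on_hand[A=38 B=43] avail[A=38 B=40] open={R1}
Step 2: cancel R1 -> on_hand[A=38 B=43] avail[A=38 B=43] open={}
Step 3: reserve R2 A 4 -> on_hand[A=38 B=43] avail[A=34 B=43] open={R2}
Step 4: cancel R2 -> on_hand[A=38 B=43] avail[A=38 B=43] open={}
Step 5: reserve R3 A 7 -> on_hand[A=38 B=43] avail[A=31 B=43] open={R3}
Step 6: reserve R4 A 1 -> on_hand[A=38 B=43] avail[A=30 B=43] open={R3,R4}
Step 7: reserve R5 B 6 -> on_hand[A=38 B=43] avail[A=30 B=37] open={R3,R4,R5}
Step 8: reserve R6 B 1 -> on_hand[A=38 B=43] avail[A=30 B=36] open={R3,R4,R5,R6}
Step 9: commit R5 -> on_hand[A=38 B=37] avail[A=30 B=36] open={R3,R4,R6}
Final available[A] = 30

Answer: 30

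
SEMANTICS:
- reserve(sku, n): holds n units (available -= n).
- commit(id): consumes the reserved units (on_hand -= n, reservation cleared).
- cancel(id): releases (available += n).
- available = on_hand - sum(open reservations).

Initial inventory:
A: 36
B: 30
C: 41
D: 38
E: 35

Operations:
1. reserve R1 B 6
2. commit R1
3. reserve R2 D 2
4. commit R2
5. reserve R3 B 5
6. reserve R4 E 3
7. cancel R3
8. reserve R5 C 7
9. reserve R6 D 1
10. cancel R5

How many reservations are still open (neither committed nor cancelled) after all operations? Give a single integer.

Step 1: reserve R1 B 6 -> on_hand[A=36 B=30 C=41 D=38 E=35] avail[A=36 B=24 C=41 D=38 E=35] open={R1}
Step 2: commit R1 -> on_hand[A=36 B=24 C=41 D=38 E=35] avail[A=36 B=24 C=41 D=38 E=35] open={}
Step 3: reserve R2 D 2 -> on_hand[A=36 B=24 C=41 D=38 E=35] avail[A=36 B=24 C=41 D=36 E=35] open={R2}
Step 4: commit R2 -> on_hand[A=36 B=24 C=41 D=36 E=35] avail[A=36 B=24 C=41 D=36 E=35] open={}
Step 5: reserve R3 B 5 -> on_hand[A=36 B=24 C=41 D=36 E=35] avail[A=36 B=19 C=41 D=36 E=35] open={R3}
Step 6: reserve R4 E 3 -> on_hand[A=36 B=24 C=41 D=36 E=35] avail[A=36 B=19 C=41 D=36 E=32] open={R3,R4}
Step 7: cancel R3 -> on_hand[A=36 B=24 C=41 D=36 E=35] avail[A=36 B=24 C=41 D=36 E=32] open={R4}
Step 8: reserve R5 C 7 -> on_hand[A=36 B=24 C=41 D=36 E=35] avail[A=36 B=24 C=34 D=36 E=32] open={R4,R5}
Step 9: reserve R6 D 1 -> on_hand[A=36 B=24 C=41 D=36 E=35] avail[A=36 B=24 C=34 D=35 E=32] open={R4,R5,R6}
Step 10: cancel R5 -> on_hand[A=36 B=24 C=41 D=36 E=35] avail[A=36 B=24 C=41 D=35 E=32] open={R4,R6}
Open reservations: ['R4', 'R6'] -> 2

Answer: 2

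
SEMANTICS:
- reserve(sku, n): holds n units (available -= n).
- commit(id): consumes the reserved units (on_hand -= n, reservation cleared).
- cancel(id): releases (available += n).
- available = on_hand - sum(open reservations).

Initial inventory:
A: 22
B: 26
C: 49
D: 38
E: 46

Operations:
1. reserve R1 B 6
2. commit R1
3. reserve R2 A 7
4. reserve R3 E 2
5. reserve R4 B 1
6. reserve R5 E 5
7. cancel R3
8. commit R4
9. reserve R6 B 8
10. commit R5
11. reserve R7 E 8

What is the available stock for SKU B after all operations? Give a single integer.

Step 1: reserve R1 B 6 -> on_hand[A=22 B=26 C=49 D=38 E=46] avail[A=22 B=20 C=49 D=38 E=46] open={R1}
Step 2: commit R1 -> on_hand[A=22 B=20 C=49 D=38 E=46] avail[A=22 B=20 C=49 D=38 E=46] open={}
Step 3: reserve R2 A 7 -> on_hand[A=22 B=20 C=49 D=38 E=46] avail[A=15 B=20 C=49 D=38 E=46] open={R2}
Step 4: reserve R3 E 2 -> on_hand[A=22 B=20 C=49 D=38 E=46] avail[A=15 B=20 C=49 D=38 E=44] open={R2,R3}
Step 5: reserve R4 B 1 -> on_hand[A=22 B=20 C=49 D=38 E=46] avail[A=15 B=19 C=49 D=38 E=44] open={R2,R3,R4}
Step 6: reserve R5 E 5 -> on_hand[A=22 B=20 C=49 D=38 E=46] avail[A=15 B=19 C=49 D=38 E=39] open={R2,R3,R4,R5}
Step 7: cancel R3 -> on_hand[A=22 B=20 C=49 D=38 E=46] avail[A=15 B=19 C=49 D=38 E=41] open={R2,R4,R5}
Step 8: commit R4 -> on_hand[A=22 B=19 C=49 D=38 E=46] avail[A=15 B=19 C=49 D=38 E=41] open={R2,R5}
Step 9: reserve R6 B 8 -> on_hand[A=22 B=19 C=49 D=38 E=46] avail[A=15 B=11 C=49 D=38 E=41] open={R2,R5,R6}
Step 10: commit R5 -> on_hand[A=22 B=19 C=49 D=38 E=41] avail[A=15 B=11 C=49 D=38 E=41] open={R2,R6}
Step 11: reserve R7 E 8 -> on_hand[A=22 B=19 C=49 D=38 E=41] avail[A=15 B=11 C=49 D=38 E=33] open={R2,R6,R7}
Final available[B] = 11

Answer: 11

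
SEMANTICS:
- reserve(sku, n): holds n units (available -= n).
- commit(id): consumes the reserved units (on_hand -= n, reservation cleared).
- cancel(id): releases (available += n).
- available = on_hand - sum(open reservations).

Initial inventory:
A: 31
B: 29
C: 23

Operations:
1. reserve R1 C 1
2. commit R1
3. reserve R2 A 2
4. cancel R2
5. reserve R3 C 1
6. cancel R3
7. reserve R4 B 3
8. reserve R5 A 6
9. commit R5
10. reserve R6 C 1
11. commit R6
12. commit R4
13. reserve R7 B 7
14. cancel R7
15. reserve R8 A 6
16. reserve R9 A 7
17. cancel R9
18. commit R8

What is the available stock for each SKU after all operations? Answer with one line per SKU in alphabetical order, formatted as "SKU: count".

Step 1: reserve R1 C 1 -> on_hand[A=31 B=29 C=23] avail[A=31 B=29 C=22] open={R1}
Step 2: commit R1 -> on_hand[A=31 B=29 C=22] avail[A=31 B=29 C=22] open={}
Step 3: reserve R2 A 2 -> on_hand[A=31 B=29 C=22] avail[A=29 B=29 C=22] open={R2}
Step 4: cancel R2 -> on_hand[A=31 B=29 C=22] avail[A=31 B=29 C=22] open={}
Step 5: reserve R3 C 1 -> on_hand[A=31 B=29 C=22] avail[A=31 B=29 C=21] open={R3}
Step 6: cancel R3 -> on_hand[A=31 B=29 C=22] avail[A=31 B=29 C=22] open={}
Step 7: reserve R4 B 3 -> on_hand[A=31 B=29 C=22] avail[A=31 B=26 C=22] open={R4}
Step 8: reserve R5 A 6 -> on_hand[A=31 B=29 C=22] avail[A=25 B=26 C=22] open={R4,R5}
Step 9: commit R5 -> on_hand[A=25 B=29 C=22] avail[A=25 B=26 C=22] open={R4}
Step 10: reserve R6 C 1 -> on_hand[A=25 B=29 C=22] avail[A=25 B=26 C=21] open={R4,R6}
Step 11: commit R6 -> on_hand[A=25 B=29 C=21] avail[A=25 B=26 C=21] open={R4}
Step 12: commit R4 -> on_hand[A=25 B=26 C=21] avail[A=25 B=26 C=21] open={}
Step 13: reserve R7 B 7 -> on_hand[A=25 B=26 C=21] avail[A=25 B=19 C=21] open={R7}
Step 14: cancel R7 -> on_hand[A=25 B=26 C=21] avail[A=25 B=26 C=21] open={}
Step 15: reserve R8 A 6 -> on_hand[A=25 B=26 C=21] avail[A=19 B=26 C=21] open={R8}
Step 16: reserve R9 A 7 -> on_hand[A=25 B=26 C=21] avail[A=12 B=26 C=21] open={R8,R9}
Step 17: cancel R9 -> on_hand[A=25 B=26 C=21] avail[A=19 B=26 C=21] open={R8}
Step 18: commit R8 -> on_hand[A=19 B=26 C=21] avail[A=19 B=26 C=21] open={}

Answer: A: 19
B: 26
C: 21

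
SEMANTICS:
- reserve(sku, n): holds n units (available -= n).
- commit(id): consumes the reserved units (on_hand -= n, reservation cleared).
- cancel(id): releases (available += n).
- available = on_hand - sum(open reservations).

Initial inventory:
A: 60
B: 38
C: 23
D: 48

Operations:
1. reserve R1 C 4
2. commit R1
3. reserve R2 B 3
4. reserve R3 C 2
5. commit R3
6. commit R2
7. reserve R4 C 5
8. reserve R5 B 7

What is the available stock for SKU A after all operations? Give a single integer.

Answer: 60

Derivation:
Step 1: reserve R1 C 4 -> on_hand[A=60 B=38 C=23 D=48] avail[A=60 B=38 C=19 D=48] open={R1}
Step 2: commit R1 -> on_hand[A=60 B=38 C=19 D=48] avail[A=60 B=38 C=19 D=48] open={}
Step 3: reserve R2 B 3 -> on_hand[A=60 B=38 C=19 D=48] avail[A=60 B=35 C=19 D=48] open={R2}
Step 4: reserve R3 C 2 -> on_hand[A=60 B=38 C=19 D=48] avail[A=60 B=35 C=17 D=48] open={R2,R3}
Step 5: commit R3 -> on_hand[A=60 B=38 C=17 D=48] avail[A=60 B=35 C=17 D=48] open={R2}
Step 6: commit R2 -> on_hand[A=60 B=35 C=17 D=48] avail[A=60 B=35 C=17 D=48] open={}
Step 7: reserve R4 C 5 -> on_hand[A=60 B=35 C=17 D=48] avail[A=60 B=35 C=12 D=48] open={R4}
Step 8: reserve R5 B 7 -> on_hand[A=60 B=35 C=17 D=48] avail[A=60 B=28 C=12 D=48] open={R4,R5}
Final available[A] = 60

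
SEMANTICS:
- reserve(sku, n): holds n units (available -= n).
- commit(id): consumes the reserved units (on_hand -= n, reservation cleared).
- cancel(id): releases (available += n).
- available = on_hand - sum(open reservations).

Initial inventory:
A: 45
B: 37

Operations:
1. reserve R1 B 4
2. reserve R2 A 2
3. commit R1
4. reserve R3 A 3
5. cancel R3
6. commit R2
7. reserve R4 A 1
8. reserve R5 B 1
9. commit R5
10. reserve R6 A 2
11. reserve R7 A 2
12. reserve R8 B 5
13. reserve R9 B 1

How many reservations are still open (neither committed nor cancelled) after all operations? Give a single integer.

Step 1: reserve R1 B 4 -> on_hand[A=45 B=37] avail[A=45 B=33] open={R1}
Step 2: reserve R2 A 2 -> on_hand[A=45 B=37] avail[A=43 B=33] open={R1,R2}
Step 3: commit R1 -> on_hand[A=45 B=33] avail[A=43 B=33] open={R2}
Step 4: reserve R3 A 3 -> on_hand[A=45 B=33] avail[A=40 B=33] open={R2,R3}
Step 5: cancel R3 -> on_hand[A=45 B=33] avail[A=43 B=33] open={R2}
Step 6: commit R2 -> on_hand[A=43 B=33] avail[A=43 B=33] open={}
Step 7: reserve R4 A 1 -> on_hand[A=43 B=33] avail[A=42 B=33] open={R4}
Step 8: reserve R5 B 1 -> on_hand[A=43 B=33] avail[A=42 B=32] open={R4,R5}
Step 9: commit R5 -> on_hand[A=43 B=32] avail[A=42 B=32] open={R4}
Step 10: reserve R6 A 2 -> on_hand[A=43 B=32] avail[A=40 B=32] open={R4,R6}
Step 11: reserve R7 A 2 -> on_hand[A=43 B=32] avail[A=38 B=32] open={R4,R6,R7}
Step 12: reserve R8 B 5 -> on_hand[A=43 B=32] avail[A=38 B=27] open={R4,R6,R7,R8}
Step 13: reserve R9 B 1 -> on_hand[A=43 B=32] avail[A=38 B=26] open={R4,R6,R7,R8,R9}
Open reservations: ['R4', 'R6', 'R7', 'R8', 'R9'] -> 5

Answer: 5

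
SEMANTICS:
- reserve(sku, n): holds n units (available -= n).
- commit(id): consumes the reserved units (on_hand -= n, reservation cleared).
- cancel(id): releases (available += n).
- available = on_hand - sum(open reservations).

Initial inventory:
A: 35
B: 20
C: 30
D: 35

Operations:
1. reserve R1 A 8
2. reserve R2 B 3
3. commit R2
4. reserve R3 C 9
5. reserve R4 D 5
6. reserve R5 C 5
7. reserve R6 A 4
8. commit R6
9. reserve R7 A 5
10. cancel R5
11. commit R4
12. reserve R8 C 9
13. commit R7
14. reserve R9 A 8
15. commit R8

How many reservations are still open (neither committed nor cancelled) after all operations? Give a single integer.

Step 1: reserve R1 A 8 -> on_hand[A=35 B=20 C=30 D=35] avail[A=27 B=20 C=30 D=35] open={R1}
Step 2: reserve R2 B 3 -> on_hand[A=35 B=20 C=30 D=35] avail[A=27 B=17 C=30 D=35] open={R1,R2}
Step 3: commit R2 -> on_hand[A=35 B=17 C=30 D=35] avail[A=27 B=17 C=30 D=35] open={R1}
Step 4: reserve R3 C 9 -> on_hand[A=35 B=17 C=30 D=35] avail[A=27 B=17 C=21 D=35] open={R1,R3}
Step 5: reserve R4 D 5 -> on_hand[A=35 B=17 C=30 D=35] avail[A=27 B=17 C=21 D=30] open={R1,R3,R4}
Step 6: reserve R5 C 5 -> on_hand[A=35 B=17 C=30 D=35] avail[A=27 B=17 C=16 D=30] open={R1,R3,R4,R5}
Step 7: reserve R6 A 4 -> on_hand[A=35 B=17 C=30 D=35] avail[A=23 B=17 C=16 D=30] open={R1,R3,R4,R5,R6}
Step 8: commit R6 -> on_hand[A=31 B=17 C=30 D=35] avail[A=23 B=17 C=16 D=30] open={R1,R3,R4,R5}
Step 9: reserve R7 A 5 -> on_hand[A=31 B=17 C=30 D=35] avail[A=18 B=17 C=16 D=30] open={R1,R3,R4,R5,R7}
Step 10: cancel R5 -> on_hand[A=31 B=17 C=30 D=35] avail[A=18 B=17 C=21 D=30] open={R1,R3,R4,R7}
Step 11: commit R4 -> on_hand[A=31 B=17 C=30 D=30] avail[A=18 B=17 C=21 D=30] open={R1,R3,R7}
Step 12: reserve R8 C 9 -> on_hand[A=31 B=17 C=30 D=30] avail[A=18 B=17 C=12 D=30] open={R1,R3,R7,R8}
Step 13: commit R7 -> on_hand[A=26 B=17 C=30 D=30] avail[A=18 B=17 C=12 D=30] open={R1,R3,R8}
Step 14: reserve R9 A 8 -> on_hand[A=26 B=17 C=30 D=30] avail[A=10 B=17 C=12 D=30] open={R1,R3,R8,R9}
Step 15: commit R8 -> on_hand[A=26 B=17 C=21 D=30] avail[A=10 B=17 C=12 D=30] open={R1,R3,R9}
Open reservations: ['R1', 'R3', 'R9'] -> 3

Answer: 3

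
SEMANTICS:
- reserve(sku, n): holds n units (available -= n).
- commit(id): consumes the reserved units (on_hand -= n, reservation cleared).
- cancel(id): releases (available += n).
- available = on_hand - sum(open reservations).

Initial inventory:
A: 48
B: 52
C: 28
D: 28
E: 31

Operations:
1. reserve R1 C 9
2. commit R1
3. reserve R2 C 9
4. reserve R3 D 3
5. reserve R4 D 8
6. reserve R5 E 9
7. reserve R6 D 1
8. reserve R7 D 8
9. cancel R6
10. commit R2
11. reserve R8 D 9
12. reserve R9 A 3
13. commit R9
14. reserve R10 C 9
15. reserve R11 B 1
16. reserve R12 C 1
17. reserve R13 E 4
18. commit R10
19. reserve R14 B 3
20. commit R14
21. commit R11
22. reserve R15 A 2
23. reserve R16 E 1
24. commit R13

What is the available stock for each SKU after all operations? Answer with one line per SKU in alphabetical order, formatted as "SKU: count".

Step 1: reserve R1 C 9 -> on_hand[A=48 B=52 C=28 D=28 E=31] avail[A=48 B=52 C=19 D=28 E=31] open={R1}
Step 2: commit R1 -> on_hand[A=48 B=52 C=19 D=28 E=31] avail[A=48 B=52 C=19 D=28 E=31] open={}
Step 3: reserve R2 C 9 -> on_hand[A=48 B=52 C=19 D=28 E=31] avail[A=48 B=52 C=10 D=28 E=31] open={R2}
Step 4: reserve R3 D 3 -> on_hand[A=48 B=52 C=19 D=28 E=31] avail[A=48 B=52 C=10 D=25 E=31] open={R2,R3}
Step 5: reserve R4 D 8 -> on_hand[A=48 B=52 C=19 D=28 E=31] avail[A=48 B=52 C=10 D=17 E=31] open={R2,R3,R4}
Step 6: reserve R5 E 9 -> on_hand[A=48 B=52 C=19 D=28 E=31] avail[A=48 B=52 C=10 D=17 E=22] open={R2,R3,R4,R5}
Step 7: reserve R6 D 1 -> on_hand[A=48 B=52 C=19 D=28 E=31] avail[A=48 B=52 C=10 D=16 E=22] open={R2,R3,R4,R5,R6}
Step 8: reserve R7 D 8 -> on_hand[A=48 B=52 C=19 D=28 E=31] avail[A=48 B=52 C=10 D=8 E=22] open={R2,R3,R4,R5,R6,R7}
Step 9: cancel R6 -> on_hand[A=48 B=52 C=19 D=28 E=31] avail[A=48 B=52 C=10 D=9 E=22] open={R2,R3,R4,R5,R7}
Step 10: commit R2 -> on_hand[A=48 B=52 C=10 D=28 E=31] avail[A=48 B=52 C=10 D=9 E=22] open={R3,R4,R5,R7}
Step 11: reserve R8 D 9 -> on_hand[A=48 B=52 C=10 D=28 E=31] avail[A=48 B=52 C=10 D=0 E=22] open={R3,R4,R5,R7,R8}
Step 12: reserve R9 A 3 -> on_hand[A=48 B=52 C=10 D=28 E=31] avail[A=45 B=52 C=10 D=0 E=22] open={R3,R4,R5,R7,R8,R9}
Step 13: commit R9 -> on_hand[A=45 B=52 C=10 D=28 E=31] avail[A=45 B=52 C=10 D=0 E=22] open={R3,R4,R5,R7,R8}
Step 14: reserve R10 C 9 -> on_hand[A=45 B=52 C=10 D=28 E=31] avail[A=45 B=52 C=1 D=0 E=22] open={R10,R3,R4,R5,R7,R8}
Step 15: reserve R11 B 1 -> on_hand[A=45 B=52 C=10 D=28 E=31] avail[A=45 B=51 C=1 D=0 E=22] open={R10,R11,R3,R4,R5,R7,R8}
Step 16: reserve R12 C 1 -> on_hand[A=45 B=52 C=10 D=28 E=31] avail[A=45 B=51 C=0 D=0 E=22] open={R10,R11,R12,R3,R4,R5,R7,R8}
Step 17: reserve R13 E 4 -> on_hand[A=45 B=52 C=10 D=28 E=31] avail[A=45 B=51 C=0 D=0 E=18] open={R10,R11,R12,R13,R3,R4,R5,R7,R8}
Step 18: commit R10 -> on_hand[A=45 B=52 C=1 D=28 E=31] avail[A=45 B=51 C=0 D=0 E=18] open={R11,R12,R13,R3,R4,R5,R7,R8}
Step 19: reserve R14 B 3 -> on_hand[A=45 B=52 C=1 D=28 E=31] avail[A=45 B=48 C=0 D=0 E=18] open={R11,R12,R13,R14,R3,R4,R5,R7,R8}
Step 20: commit R14 -> on_hand[A=45 B=49 C=1 D=28 E=31] avail[A=45 B=48 C=0 D=0 E=18] open={R11,R12,R13,R3,R4,R5,R7,R8}
Step 21: commit R11 -> on_hand[A=45 B=48 C=1 D=28 E=31] avail[A=45 B=48 C=0 D=0 E=18] open={R12,R13,R3,R4,R5,R7,R8}
Step 22: reserve R15 A 2 -> on_hand[A=45 B=48 C=1 D=28 E=31] avail[A=43 B=48 C=0 D=0 E=18] open={R12,R13,R15,R3,R4,R5,R7,R8}
Step 23: reserve R16 E 1 -> on_hand[A=45 B=48 C=1 D=28 E=31] avail[A=43 B=48 C=0 D=0 E=17] open={R12,R13,R15,R16,R3,R4,R5,R7,R8}
Step 24: commit R13 -> on_hand[A=45 B=48 C=1 D=28 E=27] avail[A=43 B=48 C=0 D=0 E=17] open={R12,R15,R16,R3,R4,R5,R7,R8}

Answer: A: 43
B: 48
C: 0
D: 0
E: 17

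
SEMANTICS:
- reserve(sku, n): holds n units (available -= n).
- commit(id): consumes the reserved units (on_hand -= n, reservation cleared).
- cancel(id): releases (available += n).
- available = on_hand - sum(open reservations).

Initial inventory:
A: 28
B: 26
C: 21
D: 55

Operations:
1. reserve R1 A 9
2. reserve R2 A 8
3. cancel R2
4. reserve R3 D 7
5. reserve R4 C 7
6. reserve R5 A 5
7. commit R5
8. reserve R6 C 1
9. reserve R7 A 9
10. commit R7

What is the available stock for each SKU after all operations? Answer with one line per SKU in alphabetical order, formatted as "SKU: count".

Answer: A: 5
B: 26
C: 13
D: 48

Derivation:
Step 1: reserve R1 A 9 -> on_hand[A=28 B=26 C=21 D=55] avail[A=19 B=26 C=21 D=55] open={R1}
Step 2: reserve R2 A 8 -> on_hand[A=28 B=26 C=21 D=55] avail[A=11 B=26 C=21 D=55] open={R1,R2}
Step 3: cancel R2 -> on_hand[A=28 B=26 C=21 D=55] avail[A=19 B=26 C=21 D=55] open={R1}
Step 4: reserve R3 D 7 -> on_hand[A=28 B=26 C=21 D=55] avail[A=19 B=26 C=21 D=48] open={R1,R3}
Step 5: reserve R4 C 7 -> on_hand[A=28 B=26 C=21 D=55] avail[A=19 B=26 C=14 D=48] open={R1,R3,R4}
Step 6: reserve R5 A 5 -> on_hand[A=28 B=26 C=21 D=55] avail[A=14 B=26 C=14 D=48] open={R1,R3,R4,R5}
Step 7: commit R5 -> on_hand[A=23 B=26 C=21 D=55] avail[A=14 B=26 C=14 D=48] open={R1,R3,R4}
Step 8: reserve R6 C 1 -> on_hand[A=23 B=26 C=21 D=55] avail[A=14 B=26 C=13 D=48] open={R1,R3,R4,R6}
Step 9: reserve R7 A 9 -> on_hand[A=23 B=26 C=21 D=55] avail[A=5 B=26 C=13 D=48] open={R1,R3,R4,R6,R7}
Step 10: commit R7 -> on_hand[A=14 B=26 C=21 D=55] avail[A=5 B=26 C=13 D=48] open={R1,R3,R4,R6}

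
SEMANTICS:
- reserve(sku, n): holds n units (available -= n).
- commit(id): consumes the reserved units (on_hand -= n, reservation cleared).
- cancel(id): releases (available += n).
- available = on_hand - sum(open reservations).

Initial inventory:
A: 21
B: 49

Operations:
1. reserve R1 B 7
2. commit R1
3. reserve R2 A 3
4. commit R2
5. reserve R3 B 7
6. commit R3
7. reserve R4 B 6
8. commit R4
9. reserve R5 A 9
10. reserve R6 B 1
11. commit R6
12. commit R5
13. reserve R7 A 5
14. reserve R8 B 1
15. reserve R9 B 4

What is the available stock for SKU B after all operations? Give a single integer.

Answer: 23

Derivation:
Step 1: reserve R1 B 7 -> on_hand[A=21 B=49] avail[A=21 B=42] open={R1}
Step 2: commit R1 -> on_hand[A=21 B=42] avail[A=21 B=42] open={}
Step 3: reserve R2 A 3 -> on_hand[A=21 B=42] avail[A=18 B=42] open={R2}
Step 4: commit R2 -> on_hand[A=18 B=42] avail[A=18 B=42] open={}
Step 5: reserve R3 B 7 -> on_hand[A=18 B=42] avail[A=18 B=35] open={R3}
Step 6: commit R3 -> on_hand[A=18 B=35] avail[A=18 B=35] open={}
Step 7: reserve R4 B 6 -> on_hand[A=18 B=35] avail[A=18 B=29] open={R4}
Step 8: commit R4 -> on_hand[A=18 B=29] avail[A=18 B=29] open={}
Step 9: reserve R5 A 9 -> on_hand[A=18 B=29] avail[A=9 B=29] open={R5}
Step 10: reserve R6 B 1 -> on_hand[A=18 B=29] avail[A=9 B=28] open={R5,R6}
Step 11: commit R6 -> on_hand[A=18 B=28] avail[A=9 B=28] open={R5}
Step 12: commit R5 -> on_hand[A=9 B=28] avail[A=9 B=28] open={}
Step 13: reserve R7 A 5 -> on_hand[A=9 B=28] avail[A=4 B=28] open={R7}
Step 14: reserve R8 B 1 -> on_hand[A=9 B=28] avail[A=4 B=27] open={R7,R8}
Step 15: reserve R9 B 4 -> on_hand[A=9 B=28] avail[A=4 B=23] open={R7,R8,R9}
Final available[B] = 23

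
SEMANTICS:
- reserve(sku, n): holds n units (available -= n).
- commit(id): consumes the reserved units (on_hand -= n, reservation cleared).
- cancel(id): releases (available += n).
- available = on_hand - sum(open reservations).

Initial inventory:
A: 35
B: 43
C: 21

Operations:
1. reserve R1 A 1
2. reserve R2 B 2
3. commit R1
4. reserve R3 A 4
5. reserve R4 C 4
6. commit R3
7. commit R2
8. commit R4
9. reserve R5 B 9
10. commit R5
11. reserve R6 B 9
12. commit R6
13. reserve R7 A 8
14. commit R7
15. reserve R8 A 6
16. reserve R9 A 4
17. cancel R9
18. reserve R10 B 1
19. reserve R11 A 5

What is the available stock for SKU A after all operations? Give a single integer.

Step 1: reserve R1 A 1 -> on_hand[A=35 B=43 C=21] avail[A=34 B=43 C=21] open={R1}
Step 2: reserve R2 B 2 -> on_hand[A=35 B=43 C=21] avail[A=34 B=41 C=21] open={R1,R2}
Step 3: commit R1 -> on_hand[A=34 B=43 C=21] avail[A=34 B=41 C=21] open={R2}
Step 4: reserve R3 A 4 -> on_hand[A=34 B=43 C=21] avail[A=30 B=41 C=21] open={R2,R3}
Step 5: reserve R4 C 4 -> on_hand[A=34 B=43 C=21] avail[A=30 B=41 C=17] open={R2,R3,R4}
Step 6: commit R3 -> on_hand[A=30 B=43 C=21] avail[A=30 B=41 C=17] open={R2,R4}
Step 7: commit R2 -> on_hand[A=30 B=41 C=21] avail[A=30 B=41 C=17] open={R4}
Step 8: commit R4 -> on_hand[A=30 B=41 C=17] avail[A=30 B=41 C=17] open={}
Step 9: reserve R5 B 9 -> on_hand[A=30 B=41 C=17] avail[A=30 B=32 C=17] open={R5}
Step 10: commit R5 -> on_hand[A=30 B=32 C=17] avail[A=30 B=32 C=17] open={}
Step 11: reserve R6 B 9 -> on_hand[A=30 B=32 C=17] avail[A=30 B=23 C=17] open={R6}
Step 12: commit R6 -> on_hand[A=30 B=23 C=17] avail[A=30 B=23 C=17] open={}
Step 13: reserve R7 A 8 -> on_hand[A=30 B=23 C=17] avail[A=22 B=23 C=17] open={R7}
Step 14: commit R7 -> on_hand[A=22 B=23 C=17] avail[A=22 B=23 C=17] open={}
Step 15: reserve R8 A 6 -> on_hand[A=22 B=23 C=17] avail[A=16 B=23 C=17] open={R8}
Step 16: reserve R9 A 4 -> on_hand[A=22 B=23 C=17] avail[A=12 B=23 C=17] open={R8,R9}
Step 17: cancel R9 -> on_hand[A=22 B=23 C=17] avail[A=16 B=23 C=17] open={R8}
Step 18: reserve R10 B 1 -> on_hand[A=22 B=23 C=17] avail[A=16 B=22 C=17] open={R10,R8}
Step 19: reserve R11 A 5 -> on_hand[A=22 B=23 C=17] avail[A=11 B=22 C=17] open={R10,R11,R8}
Final available[A] = 11

Answer: 11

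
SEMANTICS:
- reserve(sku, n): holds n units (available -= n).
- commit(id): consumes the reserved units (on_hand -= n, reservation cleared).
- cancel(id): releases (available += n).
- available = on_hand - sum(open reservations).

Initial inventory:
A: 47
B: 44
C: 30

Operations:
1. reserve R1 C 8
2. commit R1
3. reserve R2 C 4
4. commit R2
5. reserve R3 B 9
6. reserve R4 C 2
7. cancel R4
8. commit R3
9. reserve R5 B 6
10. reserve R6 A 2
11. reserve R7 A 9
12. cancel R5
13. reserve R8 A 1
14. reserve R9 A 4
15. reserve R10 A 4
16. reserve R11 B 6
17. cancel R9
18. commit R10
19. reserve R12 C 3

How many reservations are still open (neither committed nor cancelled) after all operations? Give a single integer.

Answer: 5

Derivation:
Step 1: reserve R1 C 8 -> on_hand[A=47 B=44 C=30] avail[A=47 B=44 C=22] open={R1}
Step 2: commit R1 -> on_hand[A=47 B=44 C=22] avail[A=47 B=44 C=22] open={}
Step 3: reserve R2 C 4 -> on_hand[A=47 B=44 C=22] avail[A=47 B=44 C=18] open={R2}
Step 4: commit R2 -> on_hand[A=47 B=44 C=18] avail[A=47 B=44 C=18] open={}
Step 5: reserve R3 B 9 -> on_hand[A=47 B=44 C=18] avail[A=47 B=35 C=18] open={R3}
Step 6: reserve R4 C 2 -> on_hand[A=47 B=44 C=18] avail[A=47 B=35 C=16] open={R3,R4}
Step 7: cancel R4 -> on_hand[A=47 B=44 C=18] avail[A=47 B=35 C=18] open={R3}
Step 8: commit R3 -> on_hand[A=47 B=35 C=18] avail[A=47 B=35 C=18] open={}
Step 9: reserve R5 B 6 -> on_hand[A=47 B=35 C=18] avail[A=47 B=29 C=18] open={R5}
Step 10: reserve R6 A 2 -> on_hand[A=47 B=35 C=18] avail[A=45 B=29 C=18] open={R5,R6}
Step 11: reserve R7 A 9 -> on_hand[A=47 B=35 C=18] avail[A=36 B=29 C=18] open={R5,R6,R7}
Step 12: cancel R5 -> on_hand[A=47 B=35 C=18] avail[A=36 B=35 C=18] open={R6,R7}
Step 13: reserve R8 A 1 -> on_hand[A=47 B=35 C=18] avail[A=35 B=35 C=18] open={R6,R7,R8}
Step 14: reserve R9 A 4 -> on_hand[A=47 B=35 C=18] avail[A=31 B=35 C=18] open={R6,R7,R8,R9}
Step 15: reserve R10 A 4 -> on_hand[A=47 B=35 C=18] avail[A=27 B=35 C=18] open={R10,R6,R7,R8,R9}
Step 16: reserve R11 B 6 -> on_hand[A=47 B=35 C=18] avail[A=27 B=29 C=18] open={R10,R11,R6,R7,R8,R9}
Step 17: cancel R9 -> on_hand[A=47 B=35 C=18] avail[A=31 B=29 C=18] open={R10,R11,R6,R7,R8}
Step 18: commit R10 -> on_hand[A=43 B=35 C=18] avail[A=31 B=29 C=18] open={R11,R6,R7,R8}
Step 19: reserve R12 C 3 -> on_hand[A=43 B=35 C=18] avail[A=31 B=29 C=15] open={R11,R12,R6,R7,R8}
Open reservations: ['R11', 'R12', 'R6', 'R7', 'R8'] -> 5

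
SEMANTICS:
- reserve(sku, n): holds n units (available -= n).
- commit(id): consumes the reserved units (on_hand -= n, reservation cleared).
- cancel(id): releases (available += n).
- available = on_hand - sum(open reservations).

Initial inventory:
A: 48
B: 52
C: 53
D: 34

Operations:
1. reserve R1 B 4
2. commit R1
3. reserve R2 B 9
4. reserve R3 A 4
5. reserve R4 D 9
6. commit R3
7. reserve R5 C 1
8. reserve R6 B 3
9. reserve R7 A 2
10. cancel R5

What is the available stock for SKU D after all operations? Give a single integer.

Step 1: reserve R1 B 4 -> on_hand[A=48 B=52 C=53 D=34] avail[A=48 B=48 C=53 D=34] open={R1}
Step 2: commit R1 -> on_hand[A=48 B=48 C=53 D=34] avail[A=48 B=48 C=53 D=34] open={}
Step 3: reserve R2 B 9 -> on_hand[A=48 B=48 C=53 D=34] avail[A=48 B=39 C=53 D=34] open={R2}
Step 4: reserve R3 A 4 -> on_hand[A=48 B=48 C=53 D=34] avail[A=44 B=39 C=53 D=34] open={R2,R3}
Step 5: reserve R4 D 9 -> on_hand[A=48 B=48 C=53 D=34] avail[A=44 B=39 C=53 D=25] open={R2,R3,R4}
Step 6: commit R3 -> on_hand[A=44 B=48 C=53 D=34] avail[A=44 B=39 C=53 D=25] open={R2,R4}
Step 7: reserve R5 C 1 -> on_hand[A=44 B=48 C=53 D=34] avail[A=44 B=39 C=52 D=25] open={R2,R4,R5}
Step 8: reserve R6 B 3 -> on_hand[A=44 B=48 C=53 D=34] avail[A=44 B=36 C=52 D=25] open={R2,R4,R5,R6}
Step 9: reserve R7 A 2 -> on_hand[A=44 B=48 C=53 D=34] avail[A=42 B=36 C=52 D=25] open={R2,R4,R5,R6,R7}
Step 10: cancel R5 -> on_hand[A=44 B=48 C=53 D=34] avail[A=42 B=36 C=53 D=25] open={R2,R4,R6,R7}
Final available[D] = 25

Answer: 25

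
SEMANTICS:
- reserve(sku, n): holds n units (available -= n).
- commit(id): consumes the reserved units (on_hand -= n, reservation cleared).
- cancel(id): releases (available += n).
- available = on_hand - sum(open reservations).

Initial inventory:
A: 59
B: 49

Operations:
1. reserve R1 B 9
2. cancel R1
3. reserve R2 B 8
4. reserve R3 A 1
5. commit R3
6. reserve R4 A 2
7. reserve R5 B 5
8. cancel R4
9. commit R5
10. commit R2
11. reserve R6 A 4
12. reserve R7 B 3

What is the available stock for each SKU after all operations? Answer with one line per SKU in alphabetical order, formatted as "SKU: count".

Step 1: reserve R1 B 9 -> on_hand[A=59 B=49] avail[A=59 B=40] open={R1}
Step 2: cancel R1 -> on_hand[A=59 B=49] avail[A=59 B=49] open={}
Step 3: reserve R2 B 8 -> on_hand[A=59 B=49] avail[A=59 B=41] open={R2}
Step 4: reserve R3 A 1 -> on_hand[A=59 B=49] avail[A=58 B=41] open={R2,R3}
Step 5: commit R3 -> on_hand[A=58 B=49] avail[A=58 B=41] open={R2}
Step 6: reserve R4 A 2 -> on_hand[A=58 B=49] avail[A=56 B=41] open={R2,R4}
Step 7: reserve R5 B 5 -> on_hand[A=58 B=49] avail[A=56 B=36] open={R2,R4,R5}
Step 8: cancel R4 -> on_hand[A=58 B=49] avail[A=58 B=36] open={R2,R5}
Step 9: commit R5 -> on_hand[A=58 B=44] avail[A=58 B=36] open={R2}
Step 10: commit R2 -> on_hand[A=58 B=36] avail[A=58 B=36] open={}
Step 11: reserve R6 A 4 -> on_hand[A=58 B=36] avail[A=54 B=36] open={R6}
Step 12: reserve R7 B 3 -> on_hand[A=58 B=36] avail[A=54 B=33] open={R6,R7}

Answer: A: 54
B: 33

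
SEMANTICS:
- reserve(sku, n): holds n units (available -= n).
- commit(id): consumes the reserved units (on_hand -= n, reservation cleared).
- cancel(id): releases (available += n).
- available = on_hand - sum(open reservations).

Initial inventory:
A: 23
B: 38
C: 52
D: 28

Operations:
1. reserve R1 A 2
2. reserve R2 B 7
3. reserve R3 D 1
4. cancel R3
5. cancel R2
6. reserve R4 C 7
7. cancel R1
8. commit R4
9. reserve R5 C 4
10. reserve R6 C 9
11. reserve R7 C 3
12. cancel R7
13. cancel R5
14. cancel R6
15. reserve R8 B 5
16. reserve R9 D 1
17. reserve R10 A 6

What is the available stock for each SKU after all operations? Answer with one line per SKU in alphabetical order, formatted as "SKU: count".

Answer: A: 17
B: 33
C: 45
D: 27

Derivation:
Step 1: reserve R1 A 2 -> on_hand[A=23 B=38 C=52 D=28] avail[A=21 B=38 C=52 D=28] open={R1}
Step 2: reserve R2 B 7 -> on_hand[A=23 B=38 C=52 D=28] avail[A=21 B=31 C=52 D=28] open={R1,R2}
Step 3: reserve R3 D 1 -> on_hand[A=23 B=38 C=52 D=28] avail[A=21 B=31 C=52 D=27] open={R1,R2,R3}
Step 4: cancel R3 -> on_hand[A=23 B=38 C=52 D=28] avail[A=21 B=31 C=52 D=28] open={R1,R2}
Step 5: cancel R2 -> on_hand[A=23 B=38 C=52 D=28] avail[A=21 B=38 C=52 D=28] open={R1}
Step 6: reserve R4 C 7 -> on_hand[A=23 B=38 C=52 D=28] avail[A=21 B=38 C=45 D=28] open={R1,R4}
Step 7: cancel R1 -> on_hand[A=23 B=38 C=52 D=28] avail[A=23 B=38 C=45 D=28] open={R4}
Step 8: commit R4 -> on_hand[A=23 B=38 C=45 D=28] avail[A=23 B=38 C=45 D=28] open={}
Step 9: reserve R5 C 4 -> on_hand[A=23 B=38 C=45 D=28] avail[A=23 B=38 C=41 D=28] open={R5}
Step 10: reserve R6 C 9 -> on_hand[A=23 B=38 C=45 D=28] avail[A=23 B=38 C=32 D=28] open={R5,R6}
Step 11: reserve R7 C 3 -> on_hand[A=23 B=38 C=45 D=28] avail[A=23 B=38 C=29 D=28] open={R5,R6,R7}
Step 12: cancel R7 -> on_hand[A=23 B=38 C=45 D=28] avail[A=23 B=38 C=32 D=28] open={R5,R6}
Step 13: cancel R5 -> on_hand[A=23 B=38 C=45 D=28] avail[A=23 B=38 C=36 D=28] open={R6}
Step 14: cancel R6 -> on_hand[A=23 B=38 C=45 D=28] avail[A=23 B=38 C=45 D=28] open={}
Step 15: reserve R8 B 5 -> on_hand[A=23 B=38 C=45 D=28] avail[A=23 B=33 C=45 D=28] open={R8}
Step 16: reserve R9 D 1 -> on_hand[A=23 B=38 C=45 D=28] avail[A=23 B=33 C=45 D=27] open={R8,R9}
Step 17: reserve R10 A 6 -> on_hand[A=23 B=38 C=45 D=28] avail[A=17 B=33 C=45 D=27] open={R10,R8,R9}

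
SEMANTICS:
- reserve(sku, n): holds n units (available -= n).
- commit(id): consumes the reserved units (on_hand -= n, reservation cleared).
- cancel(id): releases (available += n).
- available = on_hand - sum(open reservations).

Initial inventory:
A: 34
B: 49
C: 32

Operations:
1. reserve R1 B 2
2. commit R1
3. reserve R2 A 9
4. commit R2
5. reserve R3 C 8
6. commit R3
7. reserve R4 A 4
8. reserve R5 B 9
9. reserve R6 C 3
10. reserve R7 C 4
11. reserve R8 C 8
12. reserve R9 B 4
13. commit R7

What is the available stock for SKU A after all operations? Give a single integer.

Answer: 21

Derivation:
Step 1: reserve R1 B 2 -> on_hand[A=34 B=49 C=32] avail[A=34 B=47 C=32] open={R1}
Step 2: commit R1 -> on_hand[A=34 B=47 C=32] avail[A=34 B=47 C=32] open={}
Step 3: reserve R2 A 9 -> on_hand[A=34 B=47 C=32] avail[A=25 B=47 C=32] open={R2}
Step 4: commit R2 -> on_hand[A=25 B=47 C=32] avail[A=25 B=47 C=32] open={}
Step 5: reserve R3 C 8 -> on_hand[A=25 B=47 C=32] avail[A=25 B=47 C=24] open={R3}
Step 6: commit R3 -> on_hand[A=25 B=47 C=24] avail[A=25 B=47 C=24] open={}
Step 7: reserve R4 A 4 -> on_hand[A=25 B=47 C=24] avail[A=21 B=47 C=24] open={R4}
Step 8: reserve R5 B 9 -> on_hand[A=25 B=47 C=24] avail[A=21 B=38 C=24] open={R4,R5}
Step 9: reserve R6 C 3 -> on_hand[A=25 B=47 C=24] avail[A=21 B=38 C=21] open={R4,R5,R6}
Step 10: reserve R7 C 4 -> on_hand[A=25 B=47 C=24] avail[A=21 B=38 C=17] open={R4,R5,R6,R7}
Step 11: reserve R8 C 8 -> on_hand[A=25 B=47 C=24] avail[A=21 B=38 C=9] open={R4,R5,R6,R7,R8}
Step 12: reserve R9 B 4 -> on_hand[A=25 B=47 C=24] avail[A=21 B=34 C=9] open={R4,R5,R6,R7,R8,R9}
Step 13: commit R7 -> on_hand[A=25 B=47 C=20] avail[A=21 B=34 C=9] open={R4,R5,R6,R8,R9}
Final available[A] = 21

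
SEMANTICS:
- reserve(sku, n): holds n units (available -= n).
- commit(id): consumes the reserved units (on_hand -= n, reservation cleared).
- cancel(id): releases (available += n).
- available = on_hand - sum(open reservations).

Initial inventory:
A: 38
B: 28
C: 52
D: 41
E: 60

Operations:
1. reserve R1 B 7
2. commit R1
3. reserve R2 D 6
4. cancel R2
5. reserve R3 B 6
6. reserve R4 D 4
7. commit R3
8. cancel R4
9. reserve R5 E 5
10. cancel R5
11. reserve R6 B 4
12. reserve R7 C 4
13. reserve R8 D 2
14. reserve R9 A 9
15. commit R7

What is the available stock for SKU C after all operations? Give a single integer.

Answer: 48

Derivation:
Step 1: reserve R1 B 7 -> on_hand[A=38 B=28 C=52 D=41 E=60] avail[A=38 B=21 C=52 D=41 E=60] open={R1}
Step 2: commit R1 -> on_hand[A=38 B=21 C=52 D=41 E=60] avail[A=38 B=21 C=52 D=41 E=60] open={}
Step 3: reserve R2 D 6 -> on_hand[A=38 B=21 C=52 D=41 E=60] avail[A=38 B=21 C=52 D=35 E=60] open={R2}
Step 4: cancel R2 -> on_hand[A=38 B=21 C=52 D=41 E=60] avail[A=38 B=21 C=52 D=41 E=60] open={}
Step 5: reserve R3 B 6 -> on_hand[A=38 B=21 C=52 D=41 E=60] avail[A=38 B=15 C=52 D=41 E=60] open={R3}
Step 6: reserve R4 D 4 -> on_hand[A=38 B=21 C=52 D=41 E=60] avail[A=38 B=15 C=52 D=37 E=60] open={R3,R4}
Step 7: commit R3 -> on_hand[A=38 B=15 C=52 D=41 E=60] avail[A=38 B=15 C=52 D=37 E=60] open={R4}
Step 8: cancel R4 -> on_hand[A=38 B=15 C=52 D=41 E=60] avail[A=38 B=15 C=52 D=41 E=60] open={}
Step 9: reserve R5 E 5 -> on_hand[A=38 B=15 C=52 D=41 E=60] avail[A=38 B=15 C=52 D=41 E=55] open={R5}
Step 10: cancel R5 -> on_hand[A=38 B=15 C=52 D=41 E=60] avail[A=38 B=15 C=52 D=41 E=60] open={}
Step 11: reserve R6 B 4 -> on_hand[A=38 B=15 C=52 D=41 E=60] avail[A=38 B=11 C=52 D=41 E=60] open={R6}
Step 12: reserve R7 C 4 -> on_hand[A=38 B=15 C=52 D=41 E=60] avail[A=38 B=11 C=48 D=41 E=60] open={R6,R7}
Step 13: reserve R8 D 2 -> on_hand[A=38 B=15 C=52 D=41 E=60] avail[A=38 B=11 C=48 D=39 E=60] open={R6,R7,R8}
Step 14: reserve R9 A 9 -> on_hand[A=38 B=15 C=52 D=41 E=60] avail[A=29 B=11 C=48 D=39 E=60] open={R6,R7,R8,R9}
Step 15: commit R7 -> on_hand[A=38 B=15 C=48 D=41 E=60] avail[A=29 B=11 C=48 D=39 E=60] open={R6,R8,R9}
Final available[C] = 48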